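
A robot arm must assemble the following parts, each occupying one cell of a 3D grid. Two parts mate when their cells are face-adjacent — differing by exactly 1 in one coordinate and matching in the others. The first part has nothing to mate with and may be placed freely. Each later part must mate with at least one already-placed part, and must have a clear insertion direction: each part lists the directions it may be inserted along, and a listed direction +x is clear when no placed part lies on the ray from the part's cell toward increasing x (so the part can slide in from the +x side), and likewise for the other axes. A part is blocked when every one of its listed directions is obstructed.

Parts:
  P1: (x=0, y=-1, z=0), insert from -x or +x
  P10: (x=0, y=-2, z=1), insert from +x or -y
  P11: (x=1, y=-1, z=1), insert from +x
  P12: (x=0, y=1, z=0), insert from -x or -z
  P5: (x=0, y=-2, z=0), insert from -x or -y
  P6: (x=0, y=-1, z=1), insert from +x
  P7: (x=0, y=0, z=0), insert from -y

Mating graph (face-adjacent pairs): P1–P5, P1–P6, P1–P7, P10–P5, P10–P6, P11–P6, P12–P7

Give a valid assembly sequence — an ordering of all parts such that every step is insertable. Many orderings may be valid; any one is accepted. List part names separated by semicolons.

P7; P1; P5; P10; P6; P11; P12

1. P7@(0, 0, 0) [-y clear] — {P7}
2. P1@(0, -1, 0) [-x clear] — {P1, P7}
3. P5@(0, -2, 0) [-x clear] — {P1, P5, P7}
4. P10@(0, -2, 1) [+x clear] — {P1, P10, P5, P7}
5. P6@(0, -1, 1) [+x clear] — {P1, P10, P5, P6, P7}
6. P11@(1, -1, 1) [+x clear] — {P1, P10, P11, P5, P6, P7}
7. P12@(0, 1, 0) [-x clear] — {P1, P10, P11, P12, P5, P6, P7}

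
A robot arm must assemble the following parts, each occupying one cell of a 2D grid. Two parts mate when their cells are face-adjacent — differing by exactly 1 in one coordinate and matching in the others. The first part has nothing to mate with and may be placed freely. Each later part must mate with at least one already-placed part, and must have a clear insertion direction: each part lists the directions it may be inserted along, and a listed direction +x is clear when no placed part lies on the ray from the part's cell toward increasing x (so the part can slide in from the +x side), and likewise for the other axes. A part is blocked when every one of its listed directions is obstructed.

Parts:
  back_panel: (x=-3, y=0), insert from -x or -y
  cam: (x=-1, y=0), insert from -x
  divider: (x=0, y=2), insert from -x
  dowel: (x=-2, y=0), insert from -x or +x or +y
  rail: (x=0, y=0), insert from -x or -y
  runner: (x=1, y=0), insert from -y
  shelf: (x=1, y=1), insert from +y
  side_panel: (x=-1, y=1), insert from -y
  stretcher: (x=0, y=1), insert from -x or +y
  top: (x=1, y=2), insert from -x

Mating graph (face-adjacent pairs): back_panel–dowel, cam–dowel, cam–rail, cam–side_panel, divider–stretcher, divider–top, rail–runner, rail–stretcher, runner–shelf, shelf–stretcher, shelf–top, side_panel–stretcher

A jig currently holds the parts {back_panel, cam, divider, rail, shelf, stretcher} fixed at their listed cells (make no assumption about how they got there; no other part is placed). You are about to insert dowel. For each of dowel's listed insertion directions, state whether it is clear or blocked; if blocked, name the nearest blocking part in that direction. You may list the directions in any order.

+x: blocked by cam; +y: clear; -x: blocked by back_panel

-x: nearest on ray is back_panel@(-3, 0) ⇒ blocked
+x: nearest on ray is cam@(-1, 0) ⇒ blocked
+y: ray from dowel(-2, 0) has no placed part ⇒ clear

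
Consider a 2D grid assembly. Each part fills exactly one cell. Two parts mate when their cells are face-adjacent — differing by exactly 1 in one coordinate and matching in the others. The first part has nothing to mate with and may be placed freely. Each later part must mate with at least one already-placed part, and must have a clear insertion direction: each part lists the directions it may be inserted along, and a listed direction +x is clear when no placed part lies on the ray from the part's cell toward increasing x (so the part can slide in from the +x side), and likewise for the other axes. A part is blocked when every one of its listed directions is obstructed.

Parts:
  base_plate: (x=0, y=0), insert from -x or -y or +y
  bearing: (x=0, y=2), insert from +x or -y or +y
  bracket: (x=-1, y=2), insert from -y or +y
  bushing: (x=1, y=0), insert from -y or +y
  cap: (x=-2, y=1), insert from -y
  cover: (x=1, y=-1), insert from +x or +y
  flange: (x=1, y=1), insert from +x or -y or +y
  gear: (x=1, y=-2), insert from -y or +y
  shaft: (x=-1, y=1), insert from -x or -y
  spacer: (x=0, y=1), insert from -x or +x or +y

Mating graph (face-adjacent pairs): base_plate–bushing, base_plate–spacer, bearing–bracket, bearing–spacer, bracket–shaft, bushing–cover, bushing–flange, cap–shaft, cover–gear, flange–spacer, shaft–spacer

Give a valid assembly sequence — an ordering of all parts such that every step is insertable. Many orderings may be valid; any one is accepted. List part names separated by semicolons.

1. cap@(-2, 1) [-y clear] — {cap}
2. shaft@(-1, 1) [-y clear] — {cap, shaft}
3. bracket@(-1, 2) [+y clear] — {bracket, cap, shaft}
4. spacer@(0, 1) [+x clear] — {bracket, cap, shaft, spacer}
5. flange@(1, 1) [+x clear] — {bracket, cap, flange, shaft, spacer}
6. bushing@(1, 0) [-y clear] — {bracket, bushing, cap, flange, shaft, spacer}
7. cover@(1, -1) [+x clear] — {bracket, bushing, cap, cover, flange, shaft, spacer}
8. gear@(1, -2) [-y clear] — {bracket, bushing, cap, cover, flange, gear, shaft, spacer}
9. bearing@(0, 2) [+x clear] — {bearing, bracket, bushing, cap, cover, flange, gear, shaft, spacer}
10. base_plate@(0, 0) [-x clear] — {base_plate, bearing, bracket, bushing, cap, cover, flange, gear, shaft, spacer}

cap; shaft; bracket; spacer; flange; bushing; cover; gear; bearing; base_plate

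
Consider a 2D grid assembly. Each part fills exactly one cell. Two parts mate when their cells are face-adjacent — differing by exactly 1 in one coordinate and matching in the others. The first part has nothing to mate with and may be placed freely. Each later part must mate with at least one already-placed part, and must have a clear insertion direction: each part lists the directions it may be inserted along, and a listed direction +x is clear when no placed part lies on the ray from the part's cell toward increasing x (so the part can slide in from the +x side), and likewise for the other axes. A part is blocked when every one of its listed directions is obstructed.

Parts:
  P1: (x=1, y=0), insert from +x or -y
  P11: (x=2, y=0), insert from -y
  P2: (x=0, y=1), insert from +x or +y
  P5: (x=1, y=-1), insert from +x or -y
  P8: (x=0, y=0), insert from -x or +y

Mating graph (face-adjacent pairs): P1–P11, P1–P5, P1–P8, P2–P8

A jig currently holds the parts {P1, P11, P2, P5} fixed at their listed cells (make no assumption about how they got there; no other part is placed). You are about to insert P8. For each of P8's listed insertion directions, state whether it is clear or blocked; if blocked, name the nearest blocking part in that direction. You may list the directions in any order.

-x: ray from P8(0, 0) has no placed part ⇒ clear
+y: nearest on ray is P2@(0, 1) ⇒ blocked

+y: blocked by P2; -x: clear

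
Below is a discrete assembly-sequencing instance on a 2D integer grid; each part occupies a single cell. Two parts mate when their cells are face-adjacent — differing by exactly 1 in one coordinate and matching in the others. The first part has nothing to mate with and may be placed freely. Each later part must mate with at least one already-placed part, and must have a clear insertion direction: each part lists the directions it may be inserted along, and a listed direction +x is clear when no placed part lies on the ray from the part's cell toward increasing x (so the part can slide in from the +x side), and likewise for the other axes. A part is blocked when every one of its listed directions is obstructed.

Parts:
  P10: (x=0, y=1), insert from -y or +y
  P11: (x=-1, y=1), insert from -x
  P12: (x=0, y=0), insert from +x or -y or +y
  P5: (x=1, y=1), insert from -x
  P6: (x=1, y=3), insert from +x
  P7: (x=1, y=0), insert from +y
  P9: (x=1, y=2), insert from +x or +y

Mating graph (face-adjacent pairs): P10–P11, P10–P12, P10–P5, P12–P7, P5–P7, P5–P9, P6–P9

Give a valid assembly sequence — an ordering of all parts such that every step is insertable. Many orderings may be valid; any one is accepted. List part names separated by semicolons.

1. P12@(0, 0) [+x clear] — {P12}
2. P7@(1, 0) [+y clear] — {P12, P7}
3. P5@(1, 1) [-x clear] — {P12, P5, P7}
4. P10@(0, 1) [+y clear] — {P10, P12, P5, P7}
5. P11@(-1, 1) [-x clear] — {P10, P11, P12, P5, P7}
6. P9@(1, 2) [+x clear] — {P10, P11, P12, P5, P7, P9}
7. P6@(1, 3) [+x clear] — {P10, P11, P12, P5, P6, P7, P9}

P12; P7; P5; P10; P11; P9; P6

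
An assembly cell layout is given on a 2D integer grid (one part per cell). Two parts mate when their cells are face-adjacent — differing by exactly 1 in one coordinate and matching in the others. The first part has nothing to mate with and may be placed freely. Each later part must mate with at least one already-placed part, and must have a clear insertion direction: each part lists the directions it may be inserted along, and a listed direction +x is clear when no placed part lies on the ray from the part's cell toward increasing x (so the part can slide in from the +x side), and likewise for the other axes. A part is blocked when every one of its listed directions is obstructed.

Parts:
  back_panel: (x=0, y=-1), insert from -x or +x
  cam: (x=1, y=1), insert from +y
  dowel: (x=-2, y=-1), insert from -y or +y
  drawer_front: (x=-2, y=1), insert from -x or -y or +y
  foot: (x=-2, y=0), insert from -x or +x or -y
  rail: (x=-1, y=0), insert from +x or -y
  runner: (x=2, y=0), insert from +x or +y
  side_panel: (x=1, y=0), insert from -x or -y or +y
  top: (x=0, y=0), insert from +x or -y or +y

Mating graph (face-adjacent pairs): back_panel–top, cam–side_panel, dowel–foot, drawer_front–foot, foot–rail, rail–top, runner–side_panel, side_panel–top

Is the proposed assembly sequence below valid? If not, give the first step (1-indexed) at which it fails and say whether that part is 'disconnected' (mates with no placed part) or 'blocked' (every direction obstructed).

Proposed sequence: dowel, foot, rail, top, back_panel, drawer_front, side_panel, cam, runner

1. dowel@(-2, -1) [-y clear] — {dowel}
2. foot@(-2, 0) [-x clear] — {dowel, foot}
3. rail@(-1, 0) [+x clear] — {dowel, foot, rail}
4. top@(0, 0) [+x clear] — {dowel, foot, rail, top}
5. back_panel@(0, -1) [+x clear] — {back_panel, dowel, foot, rail, top}
6. drawer_front@(-2, 1) [-x clear] — {back_panel, dowel, drawer_front, foot, rail, top}
7. side_panel@(1, 0) [-y clear] — {back_panel, dowel, drawer_front, foot, rail, side_panel, top}
8. cam@(1, 1) [+y clear] — {back_panel, cam, dowel, drawer_front, foot, rail, side_panel, top}
9. runner@(2, 0) [+x clear] — {back_panel, cam, dowel, drawer_front, foot, rail, runner, side_panel, top}

Valid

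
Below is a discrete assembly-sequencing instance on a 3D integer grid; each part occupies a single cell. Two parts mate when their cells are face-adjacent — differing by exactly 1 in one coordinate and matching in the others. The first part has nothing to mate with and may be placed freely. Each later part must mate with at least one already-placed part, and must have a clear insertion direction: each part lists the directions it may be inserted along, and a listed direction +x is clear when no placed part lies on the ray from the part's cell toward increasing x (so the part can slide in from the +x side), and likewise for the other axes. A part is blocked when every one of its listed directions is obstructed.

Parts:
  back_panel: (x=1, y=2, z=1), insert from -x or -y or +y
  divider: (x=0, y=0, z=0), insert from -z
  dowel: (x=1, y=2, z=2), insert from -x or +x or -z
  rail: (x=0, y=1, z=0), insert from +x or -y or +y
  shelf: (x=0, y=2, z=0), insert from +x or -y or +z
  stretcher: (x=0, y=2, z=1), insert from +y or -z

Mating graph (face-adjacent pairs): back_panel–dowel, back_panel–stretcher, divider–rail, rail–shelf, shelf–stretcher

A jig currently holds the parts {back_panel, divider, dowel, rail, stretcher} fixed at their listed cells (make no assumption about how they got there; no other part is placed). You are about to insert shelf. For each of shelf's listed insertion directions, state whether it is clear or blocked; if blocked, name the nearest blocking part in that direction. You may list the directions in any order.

+x: ray from shelf(0, 2, 0) has no placed part ⇒ clear
-y: nearest on ray is rail@(0, 1, 0) ⇒ blocked
+z: nearest on ray is stretcher@(0, 2, 1) ⇒ blocked

+x: clear; +z: blocked by stretcher; -y: blocked by rail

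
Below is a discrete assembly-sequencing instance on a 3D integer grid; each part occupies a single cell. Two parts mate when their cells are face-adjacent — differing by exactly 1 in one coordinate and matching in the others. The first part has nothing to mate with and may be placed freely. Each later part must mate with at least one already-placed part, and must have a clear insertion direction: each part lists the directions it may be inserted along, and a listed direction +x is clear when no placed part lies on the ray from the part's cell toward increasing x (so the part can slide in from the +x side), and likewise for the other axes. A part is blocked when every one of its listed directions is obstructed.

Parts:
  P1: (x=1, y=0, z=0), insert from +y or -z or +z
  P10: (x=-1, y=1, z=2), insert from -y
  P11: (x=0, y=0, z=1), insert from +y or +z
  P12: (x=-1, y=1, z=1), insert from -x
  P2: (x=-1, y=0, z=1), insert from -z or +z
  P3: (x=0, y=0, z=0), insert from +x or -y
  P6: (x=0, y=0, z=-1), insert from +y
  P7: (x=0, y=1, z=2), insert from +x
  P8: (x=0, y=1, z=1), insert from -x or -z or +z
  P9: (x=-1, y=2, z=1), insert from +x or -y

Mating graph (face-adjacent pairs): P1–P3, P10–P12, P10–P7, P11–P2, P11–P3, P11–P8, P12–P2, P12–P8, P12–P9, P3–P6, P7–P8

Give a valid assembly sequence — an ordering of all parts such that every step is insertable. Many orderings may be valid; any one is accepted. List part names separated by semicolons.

1. P8@(0, 1, 1) [-x clear] — {P8}
2. P12@(-1, 1, 1) [-x clear] — {P12, P8}
3. P9@(-1, 2, 1) [+x clear] — {P12, P8, P9}
4. P2@(-1, 0, 1) [-z clear] — {P12, P2, P8, P9}
5. P10@(-1, 1, 2) [-y clear] — {P10, P12, P2, P8, P9}
6. P11@(0, 0, 1) [+z clear] — {P10, P11, P12, P2, P8, P9}
7. P3@(0, 0, 0) [+x clear] — {P10, P11, P12, P2, P3, P8, P9}
8. P6@(0, 0, -1) [+y clear] — {P10, P11, P12, P2, P3, P6, P8, P9}
9. P1@(1, 0, 0) [+y clear] — {P1, P10, P11, P12, P2, P3, P6, P8, P9}
10. P7@(0, 1, 2) [+x clear] — {P1, P10, P11, P12, P2, P3, P6, P7, P8, P9}

P8; P12; P9; P2; P10; P11; P3; P6; P1; P7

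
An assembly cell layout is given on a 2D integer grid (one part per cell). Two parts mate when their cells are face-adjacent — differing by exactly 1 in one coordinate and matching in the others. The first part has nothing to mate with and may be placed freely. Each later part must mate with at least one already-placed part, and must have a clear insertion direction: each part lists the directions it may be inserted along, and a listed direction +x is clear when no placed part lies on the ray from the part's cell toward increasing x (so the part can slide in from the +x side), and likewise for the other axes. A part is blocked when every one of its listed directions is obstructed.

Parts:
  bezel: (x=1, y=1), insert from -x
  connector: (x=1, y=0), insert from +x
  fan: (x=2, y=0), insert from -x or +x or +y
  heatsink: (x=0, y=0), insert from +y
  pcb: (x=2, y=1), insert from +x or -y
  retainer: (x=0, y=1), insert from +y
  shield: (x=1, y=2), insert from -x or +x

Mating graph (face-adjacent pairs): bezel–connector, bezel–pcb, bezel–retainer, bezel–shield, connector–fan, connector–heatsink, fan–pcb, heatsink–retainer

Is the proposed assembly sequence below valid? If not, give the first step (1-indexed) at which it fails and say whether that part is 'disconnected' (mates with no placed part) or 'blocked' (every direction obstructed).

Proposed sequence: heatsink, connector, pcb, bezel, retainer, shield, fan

Invalid at step 3 (disconnected)

1. heatsink@(0, 0) [+y clear] — {heatsink}
2. connector@(1, 0) [+x clear] — {connector, heatsink}
3. pcb@(2, 1) — no placed neighbour ⇒ disconnected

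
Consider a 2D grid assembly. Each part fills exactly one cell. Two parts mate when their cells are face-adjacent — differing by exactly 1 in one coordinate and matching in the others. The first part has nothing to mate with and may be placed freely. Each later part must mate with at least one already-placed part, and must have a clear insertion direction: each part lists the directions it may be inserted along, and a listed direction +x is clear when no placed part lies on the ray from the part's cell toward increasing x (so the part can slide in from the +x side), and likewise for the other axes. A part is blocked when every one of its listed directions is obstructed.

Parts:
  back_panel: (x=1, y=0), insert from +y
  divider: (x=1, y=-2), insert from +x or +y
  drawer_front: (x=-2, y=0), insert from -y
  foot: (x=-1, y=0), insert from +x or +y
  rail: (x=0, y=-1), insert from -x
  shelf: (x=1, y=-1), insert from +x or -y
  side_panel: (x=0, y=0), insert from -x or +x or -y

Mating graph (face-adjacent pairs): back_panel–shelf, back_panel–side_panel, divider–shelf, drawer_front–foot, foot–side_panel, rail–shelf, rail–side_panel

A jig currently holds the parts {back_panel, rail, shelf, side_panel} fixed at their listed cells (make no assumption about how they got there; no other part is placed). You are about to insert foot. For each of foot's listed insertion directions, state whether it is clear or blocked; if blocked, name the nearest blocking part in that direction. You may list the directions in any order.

+x: blocked by side_panel; +y: clear

+x: nearest on ray is side_panel@(0, 0) ⇒ blocked
+y: ray from foot(-1, 0) has no placed part ⇒ clear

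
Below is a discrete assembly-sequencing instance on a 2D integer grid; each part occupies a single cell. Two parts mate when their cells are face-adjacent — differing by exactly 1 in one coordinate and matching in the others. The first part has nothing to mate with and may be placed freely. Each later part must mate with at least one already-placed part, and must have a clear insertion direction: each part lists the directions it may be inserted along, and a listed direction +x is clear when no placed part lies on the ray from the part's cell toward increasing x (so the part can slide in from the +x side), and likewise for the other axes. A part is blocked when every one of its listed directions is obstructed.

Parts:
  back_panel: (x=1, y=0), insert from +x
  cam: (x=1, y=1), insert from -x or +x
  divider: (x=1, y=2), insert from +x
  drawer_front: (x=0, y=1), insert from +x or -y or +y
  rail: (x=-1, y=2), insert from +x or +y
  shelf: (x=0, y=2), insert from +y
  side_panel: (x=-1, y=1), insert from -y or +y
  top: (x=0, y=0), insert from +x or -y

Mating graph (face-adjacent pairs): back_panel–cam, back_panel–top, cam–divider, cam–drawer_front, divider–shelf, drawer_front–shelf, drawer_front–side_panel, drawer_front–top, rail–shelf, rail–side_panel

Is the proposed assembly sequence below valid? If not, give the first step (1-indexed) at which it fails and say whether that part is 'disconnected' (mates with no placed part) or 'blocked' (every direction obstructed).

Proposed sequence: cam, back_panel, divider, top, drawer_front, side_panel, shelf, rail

1. cam@(1, 1) [-x clear] — {cam}
2. back_panel@(1, 0) [+x clear] — {back_panel, cam}
3. divider@(1, 2) [+x clear] — {back_panel, cam, divider}
4. top@(0, 0) [-y clear] — {back_panel, cam, divider, top}
5. drawer_front@(0, 1) [+y clear] — {back_panel, cam, divider, drawer_front, top}
6. side_panel@(-1, 1) [-y clear] — {back_panel, cam, divider, drawer_front, side_panel, top}
7. shelf@(0, 2) [+y clear] — {back_panel, cam, divider, drawer_front, shelf, side_panel, top}
8. rail@(-1, 2) [+y clear] — {back_panel, cam, divider, drawer_front, rail, shelf, side_panel, top}

Valid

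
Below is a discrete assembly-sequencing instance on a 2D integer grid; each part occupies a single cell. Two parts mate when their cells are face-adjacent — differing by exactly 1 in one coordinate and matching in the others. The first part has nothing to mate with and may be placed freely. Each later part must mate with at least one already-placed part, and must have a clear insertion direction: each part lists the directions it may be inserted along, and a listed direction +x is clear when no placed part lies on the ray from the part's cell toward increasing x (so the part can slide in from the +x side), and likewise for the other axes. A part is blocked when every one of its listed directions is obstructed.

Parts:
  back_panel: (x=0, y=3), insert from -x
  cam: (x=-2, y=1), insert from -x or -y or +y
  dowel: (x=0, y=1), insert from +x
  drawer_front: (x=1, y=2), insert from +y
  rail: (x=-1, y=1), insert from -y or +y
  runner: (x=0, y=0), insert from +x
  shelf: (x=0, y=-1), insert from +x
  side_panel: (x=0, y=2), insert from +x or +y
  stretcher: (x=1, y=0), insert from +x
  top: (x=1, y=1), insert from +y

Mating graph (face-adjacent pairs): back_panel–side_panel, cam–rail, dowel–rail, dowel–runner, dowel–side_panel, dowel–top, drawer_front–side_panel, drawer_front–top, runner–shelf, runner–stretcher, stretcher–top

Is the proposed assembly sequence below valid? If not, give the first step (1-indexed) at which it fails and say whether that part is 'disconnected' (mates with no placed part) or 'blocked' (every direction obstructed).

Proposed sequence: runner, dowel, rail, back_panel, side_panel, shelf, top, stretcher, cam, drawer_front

Invalid at step 4 (disconnected)

1. runner@(0, 0) [+x clear] — {runner}
2. dowel@(0, 1) [+x clear] — {dowel, runner}
3. rail@(-1, 1) [-y clear] — {dowel, rail, runner}
4. back_panel@(0, 3) — no placed neighbour ⇒ disconnected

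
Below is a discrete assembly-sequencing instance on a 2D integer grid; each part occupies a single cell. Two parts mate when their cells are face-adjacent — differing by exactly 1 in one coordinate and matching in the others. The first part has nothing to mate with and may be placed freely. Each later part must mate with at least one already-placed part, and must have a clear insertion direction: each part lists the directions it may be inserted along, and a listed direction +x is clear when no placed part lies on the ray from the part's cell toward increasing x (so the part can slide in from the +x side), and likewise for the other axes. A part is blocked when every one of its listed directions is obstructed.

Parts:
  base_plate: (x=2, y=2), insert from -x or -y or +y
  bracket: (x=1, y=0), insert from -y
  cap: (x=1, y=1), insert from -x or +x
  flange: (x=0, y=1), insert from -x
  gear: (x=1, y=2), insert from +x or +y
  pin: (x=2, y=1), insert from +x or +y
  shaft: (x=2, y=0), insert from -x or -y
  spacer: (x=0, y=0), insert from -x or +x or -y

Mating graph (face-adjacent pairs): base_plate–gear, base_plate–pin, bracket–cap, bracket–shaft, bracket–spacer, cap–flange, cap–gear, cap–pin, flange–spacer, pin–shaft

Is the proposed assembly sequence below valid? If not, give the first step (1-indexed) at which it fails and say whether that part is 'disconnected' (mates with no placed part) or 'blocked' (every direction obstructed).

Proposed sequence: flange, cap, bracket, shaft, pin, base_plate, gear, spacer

Valid

1. flange@(0, 1) [-x clear] — {flange}
2. cap@(1, 1) [+x clear] — {cap, flange}
3. bracket@(1, 0) [-y clear] — {bracket, cap, flange}
4. shaft@(2, 0) [-y clear] — {bracket, cap, flange, shaft}
5. pin@(2, 1) [+x clear] — {bracket, cap, flange, pin, shaft}
6. base_plate@(2, 2) [-x clear] — {base_plate, bracket, cap, flange, pin, shaft}
7. gear@(1, 2) [+y clear] — {base_plate, bracket, cap, flange, gear, pin, shaft}
8. spacer@(0, 0) [-x clear] — {base_plate, bracket, cap, flange, gear, pin, shaft, spacer}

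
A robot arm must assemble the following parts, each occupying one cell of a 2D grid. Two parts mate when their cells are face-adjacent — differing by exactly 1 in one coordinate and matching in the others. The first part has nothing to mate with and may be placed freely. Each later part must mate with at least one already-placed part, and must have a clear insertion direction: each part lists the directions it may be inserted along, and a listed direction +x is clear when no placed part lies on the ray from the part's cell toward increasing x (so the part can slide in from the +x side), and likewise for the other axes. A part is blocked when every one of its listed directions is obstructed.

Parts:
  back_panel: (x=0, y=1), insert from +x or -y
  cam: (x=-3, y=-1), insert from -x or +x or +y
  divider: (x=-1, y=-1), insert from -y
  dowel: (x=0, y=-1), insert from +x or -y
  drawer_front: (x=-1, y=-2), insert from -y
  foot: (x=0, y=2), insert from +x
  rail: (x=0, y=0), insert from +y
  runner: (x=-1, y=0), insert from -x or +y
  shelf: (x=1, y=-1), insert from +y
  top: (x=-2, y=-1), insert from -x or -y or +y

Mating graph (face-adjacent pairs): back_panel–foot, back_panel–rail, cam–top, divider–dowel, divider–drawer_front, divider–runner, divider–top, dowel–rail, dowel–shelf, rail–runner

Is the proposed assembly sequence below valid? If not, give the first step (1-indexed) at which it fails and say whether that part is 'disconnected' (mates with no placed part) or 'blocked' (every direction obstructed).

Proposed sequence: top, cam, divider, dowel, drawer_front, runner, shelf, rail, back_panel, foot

1. top@(-2, -1) [-x clear] — {top}
2. cam@(-3, -1) [-x clear] — {cam, top}
3. divider@(-1, -1) [-y clear] — {cam, divider, top}
4. dowel@(0, -1) [+x clear] — {cam, divider, dowel, top}
5. drawer_front@(-1, -2) [-y clear] — {cam, divider, dowel, drawer_front, top}
6. runner@(-1, 0) [-x clear] — {cam, divider, dowel, drawer_front, runner, top}
7. shelf@(1, -1) [+y clear] — {cam, divider, dowel, drawer_front, runner, shelf, top}
8. rail@(0, 0) [+y clear] — {cam, divider, dowel, drawer_front, rail, runner, shelf, top}
9. back_panel@(0, 1) [+x clear] — {back_panel, cam, divider, dowel, drawer_front, rail, runner, shelf, top}
10. foot@(0, 2) [+x clear] — {back_panel, cam, divider, dowel, drawer_front, foot, rail, runner, shelf, top}

Valid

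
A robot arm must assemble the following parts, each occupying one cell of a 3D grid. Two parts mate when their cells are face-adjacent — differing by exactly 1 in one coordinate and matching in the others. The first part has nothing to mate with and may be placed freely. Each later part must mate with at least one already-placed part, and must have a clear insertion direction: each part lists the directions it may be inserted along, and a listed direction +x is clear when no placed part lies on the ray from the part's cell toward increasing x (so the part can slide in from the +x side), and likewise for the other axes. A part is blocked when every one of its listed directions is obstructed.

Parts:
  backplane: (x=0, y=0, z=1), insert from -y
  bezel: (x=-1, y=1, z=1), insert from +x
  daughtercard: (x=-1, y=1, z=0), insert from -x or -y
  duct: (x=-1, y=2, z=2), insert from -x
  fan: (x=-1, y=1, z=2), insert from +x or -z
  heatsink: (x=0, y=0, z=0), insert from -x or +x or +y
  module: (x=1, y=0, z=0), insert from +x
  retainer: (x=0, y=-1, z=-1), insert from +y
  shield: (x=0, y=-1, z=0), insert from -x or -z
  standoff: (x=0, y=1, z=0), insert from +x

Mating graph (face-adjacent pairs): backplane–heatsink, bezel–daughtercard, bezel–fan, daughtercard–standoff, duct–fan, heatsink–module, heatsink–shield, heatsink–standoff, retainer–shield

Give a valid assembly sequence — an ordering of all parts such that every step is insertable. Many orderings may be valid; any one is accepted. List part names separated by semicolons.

1. backplane@(0, 0, 1) [-y clear] — {backplane}
2. heatsink@(0, 0, 0) [-x clear] — {backplane, heatsink}
3. module@(1, 0, 0) [+x clear] — {backplane, heatsink, module}
4. standoff@(0, 1, 0) [+x clear] — {backplane, heatsink, module, standoff}
5. daughtercard@(-1, 1, 0) [-x clear] — {backplane, daughtercard, heatsink, module, standoff}
6. bezel@(-1, 1, 1) [+x clear] — {backplane, bezel, daughtercard, heatsink, module, standoff}
7. shield@(0, -1, 0) [-x clear] — {backplane, bezel, daughtercard, heatsink, module, shield, standoff}
8. retainer@(0, -1, -1) [+y clear] — {backplane, bezel, daughtercard, heatsink, module, retainer, shield, standoff}
9. fan@(-1, 1, 2) [+x clear] — {backplane, bezel, daughtercard, fan, heatsink, module, retainer, shield, standoff}
10. duct@(-1, 2, 2) [-x clear] — {backplane, bezel, daughtercard, duct, fan, heatsink, module, retainer, shield, standoff}

backplane; heatsink; module; standoff; daughtercard; bezel; shield; retainer; fan; duct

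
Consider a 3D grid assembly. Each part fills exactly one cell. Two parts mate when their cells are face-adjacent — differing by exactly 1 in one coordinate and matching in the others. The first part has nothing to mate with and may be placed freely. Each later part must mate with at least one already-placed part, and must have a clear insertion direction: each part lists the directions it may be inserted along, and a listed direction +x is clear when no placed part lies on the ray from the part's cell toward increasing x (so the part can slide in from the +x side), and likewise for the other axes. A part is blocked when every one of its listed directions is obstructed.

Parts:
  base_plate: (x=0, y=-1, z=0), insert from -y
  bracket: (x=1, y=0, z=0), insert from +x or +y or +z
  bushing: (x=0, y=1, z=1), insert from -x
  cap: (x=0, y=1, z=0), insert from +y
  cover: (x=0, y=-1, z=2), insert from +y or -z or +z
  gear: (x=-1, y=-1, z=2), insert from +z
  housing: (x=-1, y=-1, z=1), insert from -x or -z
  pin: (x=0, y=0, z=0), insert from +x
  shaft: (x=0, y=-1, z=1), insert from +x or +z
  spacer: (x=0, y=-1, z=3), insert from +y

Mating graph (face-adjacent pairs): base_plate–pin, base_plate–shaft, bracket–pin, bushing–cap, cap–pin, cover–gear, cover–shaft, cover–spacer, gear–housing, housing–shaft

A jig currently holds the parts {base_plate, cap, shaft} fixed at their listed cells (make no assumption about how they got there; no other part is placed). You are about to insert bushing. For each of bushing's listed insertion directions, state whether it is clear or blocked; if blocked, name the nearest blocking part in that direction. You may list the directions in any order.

-x: clear

-x: ray from bushing(0, 1, 1) has no placed part ⇒ clear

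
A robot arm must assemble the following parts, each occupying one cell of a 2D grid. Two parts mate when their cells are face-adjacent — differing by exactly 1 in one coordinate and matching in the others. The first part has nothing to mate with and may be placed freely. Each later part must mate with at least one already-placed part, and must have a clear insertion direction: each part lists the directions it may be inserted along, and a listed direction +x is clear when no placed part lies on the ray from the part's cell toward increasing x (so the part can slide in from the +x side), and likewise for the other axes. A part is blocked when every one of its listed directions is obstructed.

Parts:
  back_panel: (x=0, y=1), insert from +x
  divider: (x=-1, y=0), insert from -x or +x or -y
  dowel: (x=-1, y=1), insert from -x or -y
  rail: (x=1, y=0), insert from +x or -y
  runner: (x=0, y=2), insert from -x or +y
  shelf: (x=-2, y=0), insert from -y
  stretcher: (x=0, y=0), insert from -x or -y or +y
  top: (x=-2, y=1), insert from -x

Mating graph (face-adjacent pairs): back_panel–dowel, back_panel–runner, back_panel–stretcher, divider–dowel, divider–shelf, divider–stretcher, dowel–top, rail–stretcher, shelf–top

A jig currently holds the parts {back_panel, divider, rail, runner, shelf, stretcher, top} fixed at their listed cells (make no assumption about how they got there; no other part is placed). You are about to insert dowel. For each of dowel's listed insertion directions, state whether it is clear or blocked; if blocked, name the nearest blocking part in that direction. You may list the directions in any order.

-x: blocked by top; -y: blocked by divider

-x: nearest on ray is top@(-2, 1) ⇒ blocked
-y: nearest on ray is divider@(-1, 0) ⇒ blocked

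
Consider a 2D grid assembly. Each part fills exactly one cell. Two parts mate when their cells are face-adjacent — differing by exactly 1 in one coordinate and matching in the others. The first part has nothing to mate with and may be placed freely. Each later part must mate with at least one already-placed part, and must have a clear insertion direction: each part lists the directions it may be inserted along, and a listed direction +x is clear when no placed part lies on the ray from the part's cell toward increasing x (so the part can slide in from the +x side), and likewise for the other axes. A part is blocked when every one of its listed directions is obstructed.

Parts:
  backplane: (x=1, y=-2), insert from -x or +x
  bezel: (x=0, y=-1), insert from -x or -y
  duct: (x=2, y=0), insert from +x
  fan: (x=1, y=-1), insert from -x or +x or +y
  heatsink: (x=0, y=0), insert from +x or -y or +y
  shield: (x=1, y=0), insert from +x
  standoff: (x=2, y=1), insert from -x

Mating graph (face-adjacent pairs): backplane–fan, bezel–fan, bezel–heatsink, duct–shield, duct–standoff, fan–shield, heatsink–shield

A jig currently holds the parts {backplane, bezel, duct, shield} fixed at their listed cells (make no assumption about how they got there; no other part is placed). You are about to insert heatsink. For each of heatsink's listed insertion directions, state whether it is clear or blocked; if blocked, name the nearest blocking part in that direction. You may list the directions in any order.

+x: blocked by shield; +y: clear; -y: blocked by bezel

+x: nearest on ray is shield@(1, 0) ⇒ blocked
-y: nearest on ray is bezel@(0, -1) ⇒ blocked
+y: ray from heatsink(0, 0) has no placed part ⇒ clear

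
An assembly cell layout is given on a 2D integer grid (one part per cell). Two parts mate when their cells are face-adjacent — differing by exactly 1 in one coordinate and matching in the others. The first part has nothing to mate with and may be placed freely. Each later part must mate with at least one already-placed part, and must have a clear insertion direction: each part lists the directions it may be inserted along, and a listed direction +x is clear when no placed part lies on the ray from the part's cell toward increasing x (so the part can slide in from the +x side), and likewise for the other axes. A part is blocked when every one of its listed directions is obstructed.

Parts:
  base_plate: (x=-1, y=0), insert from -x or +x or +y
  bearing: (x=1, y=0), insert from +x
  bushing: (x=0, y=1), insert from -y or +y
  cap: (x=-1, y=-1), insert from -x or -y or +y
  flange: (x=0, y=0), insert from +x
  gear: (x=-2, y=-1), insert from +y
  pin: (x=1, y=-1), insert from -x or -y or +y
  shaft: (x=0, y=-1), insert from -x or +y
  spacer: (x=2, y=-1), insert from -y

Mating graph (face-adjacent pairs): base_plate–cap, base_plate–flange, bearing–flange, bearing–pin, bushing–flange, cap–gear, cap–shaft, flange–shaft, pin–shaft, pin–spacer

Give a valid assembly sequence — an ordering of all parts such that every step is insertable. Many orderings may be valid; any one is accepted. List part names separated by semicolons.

1. pin@(1, -1) [-x clear] — {pin}
2. spacer@(2, -1) [-y clear] — {pin, spacer}
3. shaft@(0, -1) [-x clear] — {pin, shaft, spacer}
4. cap@(-1, -1) [-x clear] — {cap, pin, shaft, spacer}
5. gear@(-2, -1) [+y clear] — {cap, gear, pin, shaft, spacer}
6. base_plate@(-1, 0) [-x clear] — {base_plate, cap, gear, pin, shaft, spacer}
7. flange@(0, 0) [+x clear] — {base_plate, cap, flange, gear, pin, shaft, spacer}
8. bearing@(1, 0) [+x clear] — {base_plate, bearing, cap, flange, gear, pin, shaft, spacer}
9. bushing@(0, 1) [+y clear] — {base_plate, bearing, bushing, cap, flange, gear, pin, shaft, spacer}

pin; spacer; shaft; cap; gear; base_plate; flange; bearing; bushing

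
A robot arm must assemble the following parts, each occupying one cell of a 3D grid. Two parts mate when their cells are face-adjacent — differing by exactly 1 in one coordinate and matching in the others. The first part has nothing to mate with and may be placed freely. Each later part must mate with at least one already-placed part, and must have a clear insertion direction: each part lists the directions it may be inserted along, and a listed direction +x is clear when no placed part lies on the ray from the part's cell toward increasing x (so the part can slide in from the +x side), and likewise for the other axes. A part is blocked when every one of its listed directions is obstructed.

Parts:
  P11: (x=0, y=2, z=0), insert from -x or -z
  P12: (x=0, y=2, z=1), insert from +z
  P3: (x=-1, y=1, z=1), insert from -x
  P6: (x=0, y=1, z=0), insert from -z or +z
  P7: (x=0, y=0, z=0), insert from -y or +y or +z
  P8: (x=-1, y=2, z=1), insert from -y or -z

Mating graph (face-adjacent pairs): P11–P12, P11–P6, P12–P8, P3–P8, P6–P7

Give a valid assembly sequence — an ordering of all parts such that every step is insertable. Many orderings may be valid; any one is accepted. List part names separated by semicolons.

P12; P11; P6; P7; P8; P3

1. P12@(0, 2, 1) [+z clear] — {P12}
2. P11@(0, 2, 0) [-x clear] — {P11, P12}
3. P6@(0, 1, 0) [-z clear] — {P11, P12, P6}
4. P7@(0, 0, 0) [-y clear] — {P11, P12, P6, P7}
5. P8@(-1, 2, 1) [-y clear] — {P11, P12, P6, P7, P8}
6. P3@(-1, 1, 1) [-x clear] — {P11, P12, P3, P6, P7, P8}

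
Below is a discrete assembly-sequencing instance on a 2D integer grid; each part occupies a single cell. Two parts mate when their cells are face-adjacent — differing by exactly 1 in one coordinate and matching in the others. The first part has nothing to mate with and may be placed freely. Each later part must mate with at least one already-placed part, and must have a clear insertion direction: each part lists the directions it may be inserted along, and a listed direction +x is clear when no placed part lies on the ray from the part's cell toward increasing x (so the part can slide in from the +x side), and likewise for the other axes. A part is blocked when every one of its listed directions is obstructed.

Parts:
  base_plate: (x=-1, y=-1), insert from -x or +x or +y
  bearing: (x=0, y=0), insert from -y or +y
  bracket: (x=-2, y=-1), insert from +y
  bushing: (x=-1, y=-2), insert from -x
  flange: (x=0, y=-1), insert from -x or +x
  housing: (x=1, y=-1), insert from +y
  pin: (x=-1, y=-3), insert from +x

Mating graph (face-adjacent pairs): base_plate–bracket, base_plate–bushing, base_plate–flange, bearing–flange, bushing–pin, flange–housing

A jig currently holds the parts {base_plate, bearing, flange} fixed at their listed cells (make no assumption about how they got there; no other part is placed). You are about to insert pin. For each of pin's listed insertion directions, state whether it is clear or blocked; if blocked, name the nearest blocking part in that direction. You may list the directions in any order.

+x: clear

+x: ray from pin(-1, -3) has no placed part ⇒ clear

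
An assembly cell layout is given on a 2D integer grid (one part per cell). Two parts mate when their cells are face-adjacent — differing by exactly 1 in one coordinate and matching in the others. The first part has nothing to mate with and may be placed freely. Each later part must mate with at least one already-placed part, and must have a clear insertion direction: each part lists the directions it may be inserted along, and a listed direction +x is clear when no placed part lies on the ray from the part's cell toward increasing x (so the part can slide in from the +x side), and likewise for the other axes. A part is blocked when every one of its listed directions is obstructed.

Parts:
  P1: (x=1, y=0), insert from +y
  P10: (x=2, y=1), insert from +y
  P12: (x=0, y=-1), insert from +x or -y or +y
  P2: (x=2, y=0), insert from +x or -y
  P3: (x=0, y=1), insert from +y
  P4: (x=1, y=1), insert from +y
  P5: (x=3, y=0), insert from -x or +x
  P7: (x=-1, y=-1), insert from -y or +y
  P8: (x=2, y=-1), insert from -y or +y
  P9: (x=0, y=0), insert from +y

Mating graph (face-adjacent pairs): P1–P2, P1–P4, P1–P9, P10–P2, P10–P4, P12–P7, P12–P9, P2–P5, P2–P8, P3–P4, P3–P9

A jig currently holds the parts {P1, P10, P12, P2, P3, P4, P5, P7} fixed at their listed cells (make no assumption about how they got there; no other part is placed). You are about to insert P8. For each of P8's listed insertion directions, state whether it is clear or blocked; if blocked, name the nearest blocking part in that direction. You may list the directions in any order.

+y: blocked by P2; -y: clear

-y: ray from P8(2, -1) has no placed part ⇒ clear
+y: nearest on ray is P2@(2, 0) ⇒ blocked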